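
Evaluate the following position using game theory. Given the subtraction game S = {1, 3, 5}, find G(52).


The subtraction set is S = {1, 3, 5}.
G(k) = mex{ G(k - s) : s in S, s <= k }. We compute iteratively: G(0) = 0.
G(1) = mex({0}) = 1
G(2) = mex({1}) = 0
G(3) = mex({0}) = 1
G(4) = mex({1}) = 0
G(5) = mex({0}) = 1
G(6) = mex({1}) = 0
Observe that G(2)..G(6) = 0, 1, 0, 1, 0 repeats G(0)..G(4) = 0, 1, 0, 1, 0.
For k >= max(S) = 5, G(k) is determined by the previous 5 values G(k-5)..G(k-1); a window of 5 consecutive values has recurred shifted by 2, so by induction G(k + 2) = G(k) for all k >= 0: the sequence is periodic from the start with period 2.
One period: G(0..1) = 0, 1.
52 mod 2 = 0, so G(52) = G(0) = 0.

0


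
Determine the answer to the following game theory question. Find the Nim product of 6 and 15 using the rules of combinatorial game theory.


Nim multiplication is bilinear over XOR: (u XOR v) * w = (u*w) XOR (v*w).
So we split each operand into its bit components and XOR the pairwise Nim products.
6 = 2 + 4 (as XOR of powers of 2).
15 = 1 + 2 + 4 + 8 (as XOR of powers of 2).
Using the standard Nim-product table on single bits:
  2*2 = 3,   2*4 = 8,   2*8 = 12,
  4*4 = 6,   4*8 = 11,  8*8 = 13,
and  1*x = x (identity), k*l = l*k (commutative).
Pairwise Nim products:
  2 * 1 = 2
  2 * 2 = 3
  2 * 4 = 8
  2 * 8 = 12
  4 * 1 = 4
  4 * 2 = 8
  4 * 4 = 6
  4 * 8 = 11
XOR them: 2 XOR 3 XOR 8 XOR 12 XOR 4 XOR 8 XOR 6 XOR 11 = 4.
Result: 6 * 15 = 4 (in Nim).

4


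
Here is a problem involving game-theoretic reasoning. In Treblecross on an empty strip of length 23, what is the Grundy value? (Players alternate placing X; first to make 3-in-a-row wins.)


Treblecross: place X on empty cells; 3-in-a-row wins.
Playing within two cells of an existing X lets the opponent win at once, so sensible play treats the cells i-2..i+2 around each X as dead. The player left with no safe cell loses, so this is a normal-play take-away game on strips of safe cells.
Placing X at cell i (0-indexed) of a strip of k safe cells leaves independent strips of sizes max(0, i-2) and max(0, k-i-3). Hence G(k) = mex{ G(max(0,i-2)) XOR G(max(0,k-i-3)) : 0 <= i < k }, with G(0) = 0.
G(1): splits (0,0):0^0=0 -> mex({0}) = 1
G(2): splits (0,0):0^0=0 -> mex({0}) = 1
G(3): splits (0,0):0^0=0 -> mex({0}) = 1
G(4): splits (0,1):0^1=1 (0,0):0^0=0 -> mex({0, 1}) = 2
G(5): splits (0,2):0^1=1 (0,1):0^1=1 (0,0):0^0=0 -> mex({0, 1}) = 2
G(6) = mex({1}) = 0
G(7) = mex({0, 1, 2}) = 3
G(8) = mex({0, 1, 2}) = 3
G(9) = mex({0, 2}) = 1
G(10) = mex({0, 2, 3}) = 1
G(11) = mex({0, 3}) = 1
G(12) = mex({1, 3}) = 0
G(13) = mex({0, 1, 2, 3}) = 4
G(14) = mex({0, 1, 2}) = 3
G(15) = mex({0, 1, 2}) = 3
G(16) = mex({0, 1, 2, 4}) = 3
G(17) = mex({0, 1, 3, 4}) = 2
G(18) = mex({0, 1, 3, 4}) = 2
G(19) = mex({0, 1, 3, 5}) = 2
G(20) = mex({0, 1, 2, 3, 5}) = 4
G(21) = mex({0, 1, 2, 3, 5}) = 4
G(22) = mex({1, 2, 6}) = 0
G(23) = mex({0, 1, 2, 3, 4, 6}) = 5
Therefore G(23) = 5.

5


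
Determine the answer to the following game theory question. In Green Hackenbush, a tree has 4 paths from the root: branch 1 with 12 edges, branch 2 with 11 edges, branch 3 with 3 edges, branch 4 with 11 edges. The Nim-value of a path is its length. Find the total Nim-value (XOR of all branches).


The tree has 4 branches from the ground vertex.
In Green Hackenbush, the Nim-value of a simple path of length k is k.
Branch 1: length 12, Nim-value = 12
Branch 2: length 11, Nim-value = 11
Branch 3: length 3, Nim-value = 3
Branch 4: length 11, Nim-value = 11
Total Nim-value = XOR of all branch values:
0 XOR 12 = 12
12 XOR 11 = 7
7 XOR 3 = 4
4 XOR 11 = 15
Nim-value of the tree = 15

15


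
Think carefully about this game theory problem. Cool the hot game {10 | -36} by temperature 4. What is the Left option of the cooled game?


Original game: {10 | -36} (a switch {a | b} with a > b).
Cooling by t (for t below the temperature (a - b)/2 = 23) taxes each move by t: {a | b} cooled by t is {a - t | b + t}.
Cooling amount: t = 4
Cooled Left option: 10 - 4 = 6
Cooled Right option: -36 + 4 = -32
Cooled game: {6 | -32}
Left option = 6

6


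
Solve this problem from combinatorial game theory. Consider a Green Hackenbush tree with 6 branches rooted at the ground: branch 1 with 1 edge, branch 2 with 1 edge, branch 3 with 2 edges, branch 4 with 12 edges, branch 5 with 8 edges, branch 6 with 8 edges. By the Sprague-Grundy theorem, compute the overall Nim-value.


The tree has 6 branches from the ground vertex.
In Green Hackenbush, the Nim-value of a simple path of length k is k.
Branch 1: length 1, Nim-value = 1
Branch 2: length 1, Nim-value = 1
Branch 3: length 2, Nim-value = 2
Branch 4: length 12, Nim-value = 12
Branch 5: length 8, Nim-value = 8
Branch 6: length 8, Nim-value = 8
Total Nim-value = XOR of all branch values:
0 XOR 1 = 1
1 XOR 1 = 0
0 XOR 2 = 2
2 XOR 12 = 14
14 XOR 8 = 6
6 XOR 8 = 14
Nim-value of the tree = 14

14


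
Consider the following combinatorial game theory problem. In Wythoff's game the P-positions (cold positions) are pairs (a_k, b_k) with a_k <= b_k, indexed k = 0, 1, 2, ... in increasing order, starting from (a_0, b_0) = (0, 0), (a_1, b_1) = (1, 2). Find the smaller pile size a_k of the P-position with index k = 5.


By Wythoff's theorem, a_k = floor(k * phi) and b_k = floor(k * phi^2) = a_k + k, where phi = (1 + sqrt(5))/2 is the golden ratio.
phi = (1 + sqrt(5))/2 = 1.618034
k = 5
k * phi = 5 * 1.618034 = 8.090170
a_5 = floor(k * phi) = 8

8


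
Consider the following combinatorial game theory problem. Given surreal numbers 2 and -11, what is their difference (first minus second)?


x = 2, y = -11
x - y = 2 - -11 = 13

13


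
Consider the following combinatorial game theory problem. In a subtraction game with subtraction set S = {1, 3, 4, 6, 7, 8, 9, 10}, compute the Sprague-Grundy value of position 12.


The subtraction set is S = {1, 3, 4, 6, 7, 8, 9, 10}.
G(k) = mex{ G(k - s) : s in S, s <= k }. We compute iteratively: G(0) = 0.
G(1) = mex({0}) = 1
G(2) = mex({1}) = 0
G(3) = mex({0}) = 1
G(4) = mex({0, 1}) = 2
G(5) = mex({0, 1, 2}) = 3
G(6) = mex({0, 1, 3}) = 2
G(7) = mex({0, 1, 2}) = 3
G(8) = mex({0, 1, 2, 3}) = 4
G(9) = mex({0, 1, 2, 3, 4}) = 5
G(10) = mex({0, 1, 2, 3, 5}) = 4
G(11) = mex({0, 1, 2, 3, 4}) = 5
G(12) = mex({0, 1, 2, 3, 4, 5}) = 6
Therefore G(12) = 6.

6


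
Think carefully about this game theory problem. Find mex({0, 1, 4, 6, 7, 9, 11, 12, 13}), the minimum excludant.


Set = {0, 1, 4, 6, 7, 9, 11, 12, 13}
0 is in the set.
1 is in the set.
2 is NOT in the set. This is the mex.
mex = 2

2


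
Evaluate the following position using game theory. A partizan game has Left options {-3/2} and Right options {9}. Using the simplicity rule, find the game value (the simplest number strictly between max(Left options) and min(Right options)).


Left options: {-3/2}, max = -3/2
Right options: {9}, min = 9
All options are numbers and max(Left) < min(Right), so by the simplicity theorem the value is the simplest (earliest-born) number strictly between -3/2 and 9.
Integers -1 through 8 all lie strictly between -3/2 and 9.
Among integers, the simplest (lowest birthday = smallest |n|; 0 is born on day 0, +-n on day n) is 0.
No non-integer in the interval can be simpler: if x is a non-integer in the interval, then floor(x) or ceil(x) also lies in the interval (the interval contains an integer), and both are proper prefixes of x's sign expansion, i.e. born earlier. So the game value is 0.
Game value = 0

0


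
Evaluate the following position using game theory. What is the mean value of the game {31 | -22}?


Game = {31 | -22}, a switch {a | b} with numbers a > b.
Its thermograph has left wall a - t and right wall b + t, which meet at t = (a - b)/2, where both equal (a + b)/2. So the mast (mean value) is at (a + b)/2.
Mean = (31 + (-22))/2 = 9/2 = 9/2

9/2


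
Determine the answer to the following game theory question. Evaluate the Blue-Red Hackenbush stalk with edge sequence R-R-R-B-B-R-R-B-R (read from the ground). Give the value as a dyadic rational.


Edges (from ground): R-R-R-B-B-R-R-B-R
By Berlekamp's sign-expansion rule, a Blue-Red Hackenbush stalk has the value of the surreal number whose sign sequence is the edge sequence with B -> + and R -> -.
Sign sequence: ---++--+-
Trace the sign expansion in the surreal number tree, starting from 0:
Edge 1: R (sign -) -> bounds (-inf, 0), value = -1
Edge 2: R (sign -) -> bounds (-inf, -1), value = -2
Edge 3: R (sign -) -> bounds (-inf, -2), value = -3
Edge 4: B (sign +) -> bounds (-3, -2), value = -5/2
Edge 5: B (sign +) -> bounds (-5/2, -2), value = -9/4
Edge 6: R (sign -) -> bounds (-5/2, -9/4), value = -19/8
Edge 7: R (sign -) -> bounds (-5/2, -19/8), value = -39/16
Edge 8: B (sign +) -> bounds (-39/16, -19/8), value = -77/32
Edge 9: R (sign -) -> bounds (-39/16, -77/32), value = -155/64
Game value = -155/64

-155/64


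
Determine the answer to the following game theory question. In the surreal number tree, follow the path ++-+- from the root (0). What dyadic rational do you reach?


Sign expansion: ++-+-
Rule: track bounds (lo, hi), initially (-inf, +inf). On '+', the current value becomes lo and we move to the simplest number in (value, hi): value + 1 if hi = +inf, otherwise the midpoint (value + hi)/2. On '-', the current value becomes hi and we move to value - 1 if lo = -inf, otherwise the midpoint (lo + value)/2.
Start at 0.
Step 1: sign = +, move right. Bounds: (0, +inf). Value = 1
Step 2: sign = +, move right. Bounds: (1, +inf). Value = 2
Step 3: sign = -, move left. Bounds: (1, 2). Value = 3/2
Step 4: sign = +, move right. Bounds: (3/2, 2). Value = 7/4
Step 5: sign = -, move left. Bounds: (3/2, 7/4). Value = 13/8
The surreal number with sign expansion ++-+- is 13/8.

13/8


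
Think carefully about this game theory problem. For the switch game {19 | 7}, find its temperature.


The game is {19 | 7}, a switch {a | b} with numbers a > b.
Cooling {a | b} by t gives {a - t | b + t}, which stops being hot when a - t = b + t, i.e. at t = (a - b)/2. So the temperature of a switch is (a - b)/2.
Temperature = (Left option - Right option) / 2
= (19 - (7)) / 2
= 12 / 2
= 6

6


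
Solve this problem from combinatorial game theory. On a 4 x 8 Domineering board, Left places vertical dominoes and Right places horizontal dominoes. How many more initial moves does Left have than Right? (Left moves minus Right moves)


Board is 4 x 8 (rows x cols).
Left (vertical) placements: (rows-1) * cols = 3 * 8 = 24
Right (horizontal) placements: rows * (cols-1) = 4 * 7 = 28
Advantage = Left - Right = 24 - 28 = -4

-4


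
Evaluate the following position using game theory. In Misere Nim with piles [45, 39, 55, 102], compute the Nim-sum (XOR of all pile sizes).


We need the XOR (exclusive or) of all pile sizes.
After XOR-ing pile 1 (size 45): 0 XOR 45 = 45
After XOR-ing pile 2 (size 39): 45 XOR 39 = 10
After XOR-ing pile 3 (size 55): 10 XOR 55 = 61
After XOR-ing pile 4 (size 102): 61 XOR 102 = 91
The Nim-value of this position is 91.

91


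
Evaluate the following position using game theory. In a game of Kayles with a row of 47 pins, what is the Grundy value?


Kayles: a move removes 1 or 2 adjacent pins from a contiguous row.
Removing pins from a row of k leaves two independent rows (a, b) with a + b = k - 1 (one pin) or a + b = k - 2 (two pins); an end removal gives a = 0.
By Sprague-Grundy, G(k) = mex{ G(a) XOR G(b) } over all these splits. G(0) = 0.
G(1): splits (0,0):0^0=0 -> mex({0}) = 1
G(2): splits (0,1):0^1=1 (0,0):0^0=0 -> mex({0, 1}) = 2
G(3): splits (0,2):0^2=2 (1,1):1^1=0 (0,1):0^1=1 -> mex({0, 1, 2}) = 3
G(4): splits (0,3):0^3=3 (1,2):1^2=3 (0,2):0^2=2 (1,1):1^1=0 -> mex({0, 2, 3}) = 1
G(5): splits (0,4):0^1=1 (1,3):1^3=2 (2,2):2^2=0 (0,3):0^3=3 (1,2):1^2=3 -> mex({0, 1, 2, 3}) = 4
G(6) = mex({0, 1, 2, 4}) = 3
G(7) = mex({0, 1, 3, 4, 5}) = 2
G(8) = mex({0, 2, 3, 5, 6}) = 1
G(9) = mex({0, 1, 2, 3, 6, 7}) = 4
G(10) = mex({0, 1, 3, 4, 5, 7}) = 2
G(11) = mex({0, 1, 2, 3, 4, 5}) = 6
G(12) = mex({0, 1, 2, 3, 5, 6, 7}) = 4
G(13) = mex({0, 2, 3, 4, 6, 7}) = 1
G(14) = mex({0, 1, 4, 5, 6, 7}) = 2
G(15) = mex({0, 1, 2, 3, 4, 5, 6}) = 7
G(16) = mex({0, 2, 3, 5, 6, 7}) = 1
G(17) = mex({0, 1, 2, 3, 5, 6, 7}) = 4
G(18) = mex({0, 1, 2, 4, 5, 6}) = 3
G(19) = mex({0, 1, 3, 4, 5, 7}) = 2
G(20) = mex({0, 2, 3, 4, 5, 6, 7}) = 1
G(21) = mex({0, 1, 2, 3, 5, 6, 7}) = 4
G(22) = mex({0, 1, 2, 3, 4, 5, 7}) = 6
G(23) = mex({0, 1, 2, 3, 4, 5, 6}) = 7
G(24) = mex({0, 1, 2, 3, 5, 6, 7}) = 4
G(25) = mex({0, 2, 3, 4, 6, 7}) = 1
G(26) = mex({0, 1, 3, 4, 5, 6, 7}) = 2
G(27) = mex({0, 1, 2, 3, 4, 5, 6, 7}) = 8
G(28) = mex({0, 1, 2, 3, 4, 6, 7, 8}) = 5
G(29) = mex({0, 1, 2, 3, 5, 6, 7, 8, 9}) = 4
G(30) = mex({0, 1, 2, 3, 4, 5, 6, 9, 10}) = 7
G(31) = mex({0, 1, 3, 4, 5, 7, 10, 11}) = 2
G(32) = mex({0, 2, 3, 4, 5, 6, 7, 9, 11}) = 1
G(33) = mex({0, 1, 2, 3, 4, 5, 6, 7, 9, 12}) = 8
G(34) = mex({0, 1, 2, 3, 4, 5, 7, 8, 11, 12}) = 6
G(35) = mex({0, 1, 2, 3, 4, 5, 6, 8, 9, 10, 11}) = 7
G(36) = mex({0, 1, 2, 3, 5, 6, 7, 9, 10}) = 4
G(37) = mex({0, 2, 3, 4, 6, 7, 9, 10, 11, 12}) = 1
G(38) = mex({0, 1, 3, 4, 5, 6, 7, 9, 10, 11, 12}) = 2
G(39) = mex({0, 1, 2, 4, 5, 6, 7, 9, 10, 12, 14}) = 3
G(40) = mex({0, 2, 3, 4, 6, 7, 11, 12, 14}) = 1
G(41) = mex({0, 1, 2, 3, 5, 6, 7, 9, 10, 11, 12}) = 4
G(42) = mex({0, 1, 2, 3, 4, 5, 6, 9, 10}) = 7
G(43) = mex({0, 1, 3, 4, 5, 7, 9, 10, 12, 15}) = 2
G(44) = mex({0, 2, 3, 4, 5, 6, 7, 9, 10, 12, 15}) = 1
G(45) = mex({0, 1, 2, 3, 4, 5, 6, 7, 9, 10, 12, 14}) = 8
G(46) = mex({0, 1, 3, 4, 5, 7, 8, 11, 12, 14}) = 2
G(47) = mex({0, 1, 2, 3, 4, 5, 6, 8, 9, 10, 11, 12}) = 7
Therefore G(47) = 7.

7


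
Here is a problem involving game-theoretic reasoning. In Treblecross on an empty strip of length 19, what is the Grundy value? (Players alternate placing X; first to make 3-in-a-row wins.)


Treblecross: place X on empty cells; 3-in-a-row wins.
Playing within two cells of an existing X lets the opponent win at once, so sensible play treats the cells i-2..i+2 around each X as dead. The player left with no safe cell loses, so this is a normal-play take-away game on strips of safe cells.
Placing X at cell i (0-indexed) of a strip of k safe cells leaves independent strips of sizes max(0, i-2) and max(0, k-i-3). Hence G(k) = mex{ G(max(0,i-2)) XOR G(max(0,k-i-3)) : 0 <= i < k }, with G(0) = 0.
G(1): splits (0,0):0^0=0 -> mex({0}) = 1
G(2): splits (0,0):0^0=0 -> mex({0}) = 1
G(3): splits (0,0):0^0=0 -> mex({0}) = 1
G(4): splits (0,1):0^1=1 (0,0):0^0=0 -> mex({0, 1}) = 2
G(5): splits (0,2):0^1=1 (0,1):0^1=1 (0,0):0^0=0 -> mex({0, 1}) = 2
G(6) = mex({1}) = 0
G(7) = mex({0, 1, 2}) = 3
G(8) = mex({0, 1, 2}) = 3
G(9) = mex({0, 2}) = 1
G(10) = mex({0, 2, 3}) = 1
G(11) = mex({0, 3}) = 1
G(12) = mex({1, 3}) = 0
G(13) = mex({0, 1, 2, 3}) = 4
G(14) = mex({0, 1, 2}) = 3
G(15) = mex({0, 1, 2}) = 3
G(16) = mex({0, 1, 2, 4}) = 3
G(17) = mex({0, 1, 3, 4}) = 2
G(18) = mex({0, 1, 3, 4}) = 2
G(19) = mex({0, 1, 3, 5}) = 2
Therefore G(19) = 2.

2


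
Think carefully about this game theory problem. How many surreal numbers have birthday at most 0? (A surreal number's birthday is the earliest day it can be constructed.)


Day 0: {|} = 0 is born. Count = 1.
Day n: the number of surreal numbers born by day n is 2^(n+1) - 1.
By day 0: 2^1 - 1 = 1
By day 0: 1 surreal numbers.

1


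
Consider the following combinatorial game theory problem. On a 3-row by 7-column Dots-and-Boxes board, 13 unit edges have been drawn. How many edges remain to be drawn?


Grid: 3 x 7 boxes, i.e. 4 rows and 8 columns of dots.
Horizontal edges: (rows + 1) * cols = 4 * 7 = 28
Vertical edges: rows * (cols + 1) = 3 * 8 = 24
Total edges: 28 + 24 = 52
Edges drawn: 13
Remaining: 52 - 13 = 39

39


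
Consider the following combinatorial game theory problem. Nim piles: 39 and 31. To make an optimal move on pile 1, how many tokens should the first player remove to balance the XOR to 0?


Piles: 39 and 31
Current XOR: 39 XOR 31 = 56 (non-zero, so this is an N-position).
To make the XOR zero, we need to find a move that balances the piles.
For pile 1 (size 39): target = 39 XOR 56 = 31
We reduce pile 1 from 39 to 31.
Tokens removed: 39 - 31 = 8
Verification: 31 XOR 31 = 0

8


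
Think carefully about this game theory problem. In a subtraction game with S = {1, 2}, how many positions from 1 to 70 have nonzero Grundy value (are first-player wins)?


Subtraction set S = {1, 2}, so G(n) = n mod 3.
G(n) = 0 when n is a multiple of 3.
Multiples of 3 in [1, 70]: 23
N-positions (nonzero Grundy) = 70 - 23 = 47

47


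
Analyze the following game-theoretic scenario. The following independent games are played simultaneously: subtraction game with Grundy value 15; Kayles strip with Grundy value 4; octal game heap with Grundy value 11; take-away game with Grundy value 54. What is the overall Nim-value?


By the Sprague-Grundy theorem, the Grundy value of a sum of games is the XOR of individual Grundy values.
subtraction game: Grundy value = 15. Running XOR: 0 XOR 15 = 15
Kayles strip: Grundy value = 4. Running XOR: 15 XOR 4 = 11
octal game heap: Grundy value = 11. Running XOR: 11 XOR 11 = 0
take-away game: Grundy value = 54. Running XOR: 0 XOR 54 = 54
The combined Grundy value is 54.

54


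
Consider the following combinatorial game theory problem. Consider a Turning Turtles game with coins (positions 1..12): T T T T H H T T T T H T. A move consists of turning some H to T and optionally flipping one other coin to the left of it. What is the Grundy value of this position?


Coins: T T T T H H T T T T H T
Key fact: a single head at position k behaves exactly like a Nim heap of size k (turning it to T and optionally flipping a coin at j < k corresponds to moving the heap from k to j, or to 0), and heads combine as a disjunctive sum (two heads at the same place would cancel, matching j XOR j = 0). So the Nim-value is the XOR of the 1-indexed positions of the heads.
Face-up positions (1-indexed): [5, 6, 11]
XOR 0 with 5: 0 XOR 5 = 5
XOR 5 with 6: 5 XOR 6 = 3
XOR 3 with 11: 3 XOR 11 = 8
Nim-value = 8

8


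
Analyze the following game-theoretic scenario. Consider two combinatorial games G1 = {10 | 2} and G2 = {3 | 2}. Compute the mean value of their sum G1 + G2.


G1 = {10 | 2}, G2 = {3 | 2}
Each is a switch {a | b} with numbers a > b; its mean value is (a + b)/2, and mean value is additive over game sums: m(G1 + G2) = m(G1) + m(G2).
Mean of G1 = (10 + (2))/2 = 12/2 = 6
Mean of G2 = (3 + (2))/2 = 5/2 = 5/2
Mean of G1 + G2 = 6 + 5/2 = 17/2

17/2


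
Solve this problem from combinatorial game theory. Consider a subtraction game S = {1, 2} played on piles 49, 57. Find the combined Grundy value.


Subtraction set: {1, 2}
For this subtraction set, G(n) = n mod 3 (period = max + 1 = 3).
Pile 1 (size 49): G(49) = 49 mod 3 = 1
Pile 2 (size 57): G(57) = 57 mod 3 = 0
Total Grundy value = XOR of all: 1 XOR 0 = 1

1


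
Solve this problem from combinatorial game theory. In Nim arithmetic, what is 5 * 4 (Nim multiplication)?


Nim multiplication is bilinear over XOR: (u XOR v) * w = (u*w) XOR (v*w).
So we split each operand into its bit components and XOR the pairwise Nim products.
5 = 1 + 4 (as XOR of powers of 2).
4 = 4 (as XOR of powers of 2).
Using the standard Nim-product table on single bits:
  2*2 = 3,   2*4 = 8,   2*8 = 12,
  4*4 = 6,   4*8 = 11,  8*8 = 13,
and  1*x = x (identity), k*l = l*k (commutative).
Pairwise Nim products:
  1 * 4 = 4
  4 * 4 = 6
XOR them: 4 XOR 6 = 2.
Result: 5 * 4 = 2 (in Nim).

2


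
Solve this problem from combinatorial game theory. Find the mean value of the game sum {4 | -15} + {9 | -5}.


G1 = {4 | -15}, G2 = {9 | -5}
Each is a switch {a | b} with numbers a > b; its mean value is (a + b)/2, and mean value is additive over game sums: m(G1 + G2) = m(G1) + m(G2).
Mean of G1 = (4 + (-15))/2 = -11/2 = -11/2
Mean of G2 = (9 + (-5))/2 = 4/2 = 2
Mean of G1 + G2 = -11/2 + 2 = -7/2

-7/2


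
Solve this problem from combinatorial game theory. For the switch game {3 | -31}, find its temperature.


The game is {3 | -31}, a switch {a | b} with numbers a > b.
Cooling {a | b} by t gives {a - t | b + t}, which stops being hot when a - t = b + t, i.e. at t = (a - b)/2. So the temperature of a switch is (a - b)/2.
Temperature = (Left option - Right option) / 2
= (3 - (-31)) / 2
= 34 / 2
= 17

17


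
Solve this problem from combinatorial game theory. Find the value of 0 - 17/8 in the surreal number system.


x = 0, y = 17/8
Converting to common denominator: 8
x = 0/8, y = 17/8
x - y = 0 - 17/8 = -17/8

-17/8


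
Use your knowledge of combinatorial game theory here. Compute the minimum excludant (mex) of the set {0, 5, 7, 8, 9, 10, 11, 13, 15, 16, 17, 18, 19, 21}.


Set = {0, 5, 7, 8, 9, 10, 11, 13, 15, 16, 17, 18, 19, 21}
0 is in the set.
1 is NOT in the set. This is the mex.
mex = 1

1


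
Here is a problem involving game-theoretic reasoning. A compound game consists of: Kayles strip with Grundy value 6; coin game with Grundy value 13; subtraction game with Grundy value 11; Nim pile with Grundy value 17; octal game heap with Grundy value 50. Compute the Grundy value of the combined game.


By the Sprague-Grundy theorem, the Grundy value of a sum of games is the XOR of individual Grundy values.
Kayles strip: Grundy value = 6. Running XOR: 0 XOR 6 = 6
coin game: Grundy value = 13. Running XOR: 6 XOR 13 = 11
subtraction game: Grundy value = 11. Running XOR: 11 XOR 11 = 0
Nim pile: Grundy value = 17. Running XOR: 0 XOR 17 = 17
octal game heap: Grundy value = 50. Running XOR: 17 XOR 50 = 35
The combined Grundy value is 35.

35


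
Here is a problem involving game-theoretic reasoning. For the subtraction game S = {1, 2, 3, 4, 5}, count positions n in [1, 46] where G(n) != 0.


Subtraction set S = {1, 2, 3, 4, 5}, so G(n) = n mod 6.
G(n) = 0 when n is a multiple of 6.
Multiples of 6 in [1, 46]: 7
N-positions (nonzero Grundy) = 46 - 7 = 39

39


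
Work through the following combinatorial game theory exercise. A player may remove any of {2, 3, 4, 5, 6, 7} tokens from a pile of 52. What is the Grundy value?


The subtraction set is S = {2, 3, 4, 5, 6, 7}.
G(k) = mex{ G(k - s) : s in S, s <= k }. We compute iteratively: G(0) = 0.
G(1) = mex({}) = 0
G(2) = mex({0}) = 1
G(3) = mex({0}) = 1
G(4) = mex({0, 1}) = 2
G(5) = mex({0, 1}) = 2
G(6) = mex({0, 1, 2}) = 3
G(7) = mex({0, 1, 2}) = 3
G(8) = mex({0, 1, 2, 3}) = 4
G(9) = mex({1, 2, 3}) = 0
G(10) = mex({1, 2, 3, 4}) = 0
G(11) = mex({0, 2, 3, 4}) = 1
G(12) = mex({0, 2, 3, 4}) = 1
G(13) = mex({0, 1, 3, 4}) = 2
G(14) = mex({0, 1, 3, 4}) = 2
G(15) = mex({0, 1, 2, 4}) = 3
Observe that G(9)..G(15) = 0, 0, 1, 1, 2, 2, 3 repeats G(0)..G(6) = 0, 0, 1, 1, 2, 2, 3.
For k >= max(S) = 7, G(k) is determined by the previous 7 values G(k-7)..G(k-1); a window of 7 consecutive values has recurred shifted by 9, so by induction G(k + 9) = G(k) for all k >= 0: the sequence is periodic from the start with period 9.
One period: G(0..8) = 0, 0, 1, 1, 2, 2, 3, 3, 4.
52 mod 9 = 7, so G(52) = G(7) = 3.

3


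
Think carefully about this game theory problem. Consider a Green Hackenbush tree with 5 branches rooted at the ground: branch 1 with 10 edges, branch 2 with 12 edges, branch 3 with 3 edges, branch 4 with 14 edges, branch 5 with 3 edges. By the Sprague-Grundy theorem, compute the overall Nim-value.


The tree has 5 branches from the ground vertex.
In Green Hackenbush, the Nim-value of a simple path of length k is k.
Branch 1: length 10, Nim-value = 10
Branch 2: length 12, Nim-value = 12
Branch 3: length 3, Nim-value = 3
Branch 4: length 14, Nim-value = 14
Branch 5: length 3, Nim-value = 3
Total Nim-value = XOR of all branch values:
0 XOR 10 = 10
10 XOR 12 = 6
6 XOR 3 = 5
5 XOR 14 = 11
11 XOR 3 = 8
Nim-value of the tree = 8

8


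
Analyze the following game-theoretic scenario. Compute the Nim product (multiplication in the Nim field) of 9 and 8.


Nim multiplication is bilinear over XOR: (u XOR v) * w = (u*w) XOR (v*w).
So we split each operand into its bit components and XOR the pairwise Nim products.
9 = 1 + 8 (as XOR of powers of 2).
8 = 8 (as XOR of powers of 2).
Using the standard Nim-product table on single bits:
  2*2 = 3,   2*4 = 8,   2*8 = 12,
  4*4 = 6,   4*8 = 11,  8*8 = 13,
and  1*x = x (identity), k*l = l*k (commutative).
Pairwise Nim products:
  1 * 8 = 8
  8 * 8 = 13
XOR them: 8 XOR 13 = 5.
Result: 9 * 8 = 5 (in Nim).

5


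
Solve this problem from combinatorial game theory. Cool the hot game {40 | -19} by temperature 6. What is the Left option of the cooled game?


Original game: {40 | -19} (a switch {a | b} with a > b).
Cooling by t (for t below the temperature (a - b)/2 = 59/2) taxes each move by t: {a | b} cooled by t is {a - t | b + t}.
Cooling amount: t = 6
Cooled Left option: 40 - 6 = 34
Cooled Right option: -19 + 6 = -13
Cooled game: {34 | -13}
Left option = 34

34


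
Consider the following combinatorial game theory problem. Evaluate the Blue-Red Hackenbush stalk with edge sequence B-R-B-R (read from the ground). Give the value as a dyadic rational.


Edges (from ground): B-R-B-R
By Berlekamp's sign-expansion rule, a Blue-Red Hackenbush stalk has the value of the surreal number whose sign sequence is the edge sequence with B -> + and R -> -.
Sign sequence: +-+-
Trace the sign expansion in the surreal number tree, starting from 0:
Edge 1: B (sign +) -> bounds (0, +inf), value = 1
Edge 2: R (sign -) -> bounds (0, 1), value = 1/2
Edge 3: B (sign +) -> bounds (1/2, 1), value = 3/4
Edge 4: R (sign -) -> bounds (1/2, 3/4), value = 5/8
Game value = 5/8

5/8


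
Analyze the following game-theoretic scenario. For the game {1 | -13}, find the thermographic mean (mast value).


Game = {1 | -13}, a switch {a | b} with numbers a > b.
Its thermograph has left wall a - t and right wall b + t, which meet at t = (a - b)/2, where both equal (a + b)/2. So the mast (mean value) is at (a + b)/2.
Mean = (1 + (-13))/2 = -12/2 = -6

-6


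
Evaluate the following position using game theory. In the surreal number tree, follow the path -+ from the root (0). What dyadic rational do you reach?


Sign expansion: -+
Rule: track bounds (lo, hi), initially (-inf, +inf). On '+', the current value becomes lo and we move to the simplest number in (value, hi): value + 1 if hi = +inf, otherwise the midpoint (value + hi)/2. On '-', the current value becomes hi and we move to value - 1 if lo = -inf, otherwise the midpoint (lo + value)/2.
Start at 0.
Step 1: sign = -, move left. Bounds: (-inf, 0). Value = -1
Step 2: sign = +, move right. Bounds: (-1, 0). Value = -1/2
The surreal number with sign expansion -+ is -1/2.

-1/2


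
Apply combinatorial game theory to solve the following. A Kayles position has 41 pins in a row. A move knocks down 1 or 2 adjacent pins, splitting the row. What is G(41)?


Kayles: a move removes 1 or 2 adjacent pins from a contiguous row.
Removing pins from a row of k leaves two independent rows (a, b) with a + b = k - 1 (one pin) or a + b = k - 2 (two pins); an end removal gives a = 0.
By Sprague-Grundy, G(k) = mex{ G(a) XOR G(b) } over all these splits. G(0) = 0.
G(1): splits (0,0):0^0=0 -> mex({0}) = 1
G(2): splits (0,1):0^1=1 (0,0):0^0=0 -> mex({0, 1}) = 2
G(3): splits (0,2):0^2=2 (1,1):1^1=0 (0,1):0^1=1 -> mex({0, 1, 2}) = 3
G(4): splits (0,3):0^3=3 (1,2):1^2=3 (0,2):0^2=2 (1,1):1^1=0 -> mex({0, 2, 3}) = 1
G(5): splits (0,4):0^1=1 (1,3):1^3=2 (2,2):2^2=0 (0,3):0^3=3 (1,2):1^2=3 -> mex({0, 1, 2, 3}) = 4
G(6) = mex({0, 1, 2, 4}) = 3
G(7) = mex({0, 1, 3, 4, 5}) = 2
G(8) = mex({0, 2, 3, 5, 6}) = 1
G(9) = mex({0, 1, 2, 3, 6, 7}) = 4
G(10) = mex({0, 1, 3, 4, 5, 7}) = 2
G(11) = mex({0, 1, 2, 3, 4, 5}) = 6
G(12) = mex({0, 1, 2, 3, 5, 6, 7}) = 4
G(13) = mex({0, 2, 3, 4, 6, 7}) = 1
G(14) = mex({0, 1, 4, 5, 6, 7}) = 2
G(15) = mex({0, 1, 2, 3, 4, 5, 6}) = 7
G(16) = mex({0, 2, 3, 5, 6, 7}) = 1
G(17) = mex({0, 1, 2, 3, 5, 6, 7}) = 4
G(18) = mex({0, 1, 2, 4, 5, 6}) = 3
G(19) = mex({0, 1, 3, 4, 5, 7}) = 2
G(20) = mex({0, 2, 3, 4, 5, 6, 7}) = 1
G(21) = mex({0, 1, 2, 3, 5, 6, 7}) = 4
G(22) = mex({0, 1, 2, 3, 4, 5, 7}) = 6
G(23) = mex({0, 1, 2, 3, 4, 5, 6}) = 7
G(24) = mex({0, 1, 2, 3, 5, 6, 7}) = 4
G(25) = mex({0, 2, 3, 4, 6, 7}) = 1
G(26) = mex({0, 1, 3, 4, 5, 6, 7}) = 2
G(27) = mex({0, 1, 2, 3, 4, 5, 6, 7}) = 8
G(28) = mex({0, 1, 2, 3, 4, 6, 7, 8}) = 5
G(29) = mex({0, 1, 2, 3, 5, 6, 7, 8, 9}) = 4
G(30) = mex({0, 1, 2, 3, 4, 5, 6, 9, 10}) = 7
G(31) = mex({0, 1, 3, 4, 5, 7, 10, 11}) = 2
G(32) = mex({0, 2, 3, 4, 5, 6, 7, 9, 11}) = 1
G(33) = mex({0, 1, 2, 3, 4, 5, 6, 7, 9, 12}) = 8
G(34) = mex({0, 1, 2, 3, 4, 5, 7, 8, 11, 12}) = 6
G(35) = mex({0, 1, 2, 3, 4, 5, 6, 8, 9, 10, 11}) = 7
G(36) = mex({0, 1, 2, 3, 5, 6, 7, 9, 10}) = 4
G(37) = mex({0, 2, 3, 4, 6, 7, 9, 10, 11, 12}) = 1
G(38) = mex({0, 1, 3, 4, 5, 6, 7, 9, 10, 11, 12}) = 2
G(39) = mex({0, 1, 2, 4, 5, 6, 7, 9, 10, 12, 14}) = 3
G(40) = mex({0, 2, 3, 4, 6, 7, 11, 12, 14}) = 1
G(41) = mex({0, 1, 2, 3, 5, 6, 7, 9, 10, 11, 12}) = 4
Therefore G(41) = 4.

4


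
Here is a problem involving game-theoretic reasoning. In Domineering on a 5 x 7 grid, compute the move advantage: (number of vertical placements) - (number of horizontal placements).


Board is 5 x 7 (rows x cols).
Left (vertical) placements: (rows-1) * cols = 4 * 7 = 28
Right (horizontal) placements: rows * (cols-1) = 5 * 6 = 30
Advantage = Left - Right = 28 - 30 = -2

-2


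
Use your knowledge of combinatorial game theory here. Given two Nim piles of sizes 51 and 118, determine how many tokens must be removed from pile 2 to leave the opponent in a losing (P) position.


Piles: 51 and 118
Current XOR: 51 XOR 118 = 69 (non-zero, so this is an N-position).
To make the XOR zero, we need to find a move that balances the piles.
For pile 2 (size 118): target = 118 XOR 69 = 51
We reduce pile 2 from 118 to 51.
Tokens removed: 118 - 51 = 67
Verification: 51 XOR 51 = 0

67


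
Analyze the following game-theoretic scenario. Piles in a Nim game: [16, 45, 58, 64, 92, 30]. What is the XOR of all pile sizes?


We need the XOR (exclusive or) of all pile sizes.
After XOR-ing pile 1 (size 16): 0 XOR 16 = 16
After XOR-ing pile 2 (size 45): 16 XOR 45 = 61
After XOR-ing pile 3 (size 58): 61 XOR 58 = 7
After XOR-ing pile 4 (size 64): 7 XOR 64 = 71
After XOR-ing pile 5 (size 92): 71 XOR 92 = 27
After XOR-ing pile 6 (size 30): 27 XOR 30 = 5
The Nim-value of this position is 5.

5


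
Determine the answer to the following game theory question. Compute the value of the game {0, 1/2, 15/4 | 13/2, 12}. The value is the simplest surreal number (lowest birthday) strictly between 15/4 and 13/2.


Left options: {0, 1/2, 15/4}, max = 15/4
Right options: {13/2, 12}, min = 13/2
All options are numbers and max(Left) < min(Right), so by the simplicity theorem the value is the simplest (earliest-born) number strictly between 15/4 and 13/2.
Integers 4 through 6 all lie strictly between 15/4 and 13/2.
Among integers, the simplest (lowest birthday = smallest |n|; 0 is born on day 0, +-n on day n) is 4.
No non-integer in the interval can be simpler: if x is a non-integer in the interval, then floor(x) or ceil(x) also lies in the interval (the interval contains an integer), and both are proper prefixes of x's sign expansion, i.e. born earlier. So the game value is 4.
Game value = 4

4


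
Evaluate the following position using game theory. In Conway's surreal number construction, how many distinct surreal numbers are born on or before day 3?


Day 0: {|} = 0 is born. Count = 1.
Day n: the number of surreal numbers born by day n is 2^(n+1) - 1.
By day 0: 2^1 - 1 = 1
By day 1: 2^2 - 1 = 3
By day 2: 2^3 - 1 = 7
By day 3: 2^4 - 1 = 15
By day 3: 15 surreal numbers.

15


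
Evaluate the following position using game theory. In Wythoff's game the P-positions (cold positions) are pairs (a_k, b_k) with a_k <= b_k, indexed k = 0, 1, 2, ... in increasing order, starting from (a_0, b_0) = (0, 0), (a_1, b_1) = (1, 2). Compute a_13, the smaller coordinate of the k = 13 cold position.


By Wythoff's theorem, a_k = floor(k * phi) and b_k = floor(k * phi^2) = a_k + k, where phi = (1 + sqrt(5))/2 is the golden ratio.
phi = (1 + sqrt(5))/2 = 1.618034
k = 13
k * phi = 13 * 1.618034 = 21.034442
a_13 = floor(k * phi) = 21

21


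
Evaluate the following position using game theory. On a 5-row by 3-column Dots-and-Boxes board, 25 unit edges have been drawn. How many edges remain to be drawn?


Grid: 5 x 3 boxes, i.e. 6 rows and 4 columns of dots.
Horizontal edges: (rows + 1) * cols = 6 * 3 = 18
Vertical edges: rows * (cols + 1) = 5 * 4 = 20
Total edges: 18 + 20 = 38
Edges drawn: 25
Remaining: 38 - 25 = 13

13


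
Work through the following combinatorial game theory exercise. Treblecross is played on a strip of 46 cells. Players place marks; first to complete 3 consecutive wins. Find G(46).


Treblecross: place X on empty cells; 3-in-a-row wins.
Playing within two cells of an existing X lets the opponent win at once, so sensible play treats the cells i-2..i+2 around each X as dead. The player left with no safe cell loses, so this is a normal-play take-away game on strips of safe cells.
Placing X at cell i (0-indexed) of a strip of k safe cells leaves independent strips of sizes max(0, i-2) and max(0, k-i-3). Hence G(k) = mex{ G(max(0,i-2)) XOR G(max(0,k-i-3)) : 0 <= i < k }, with G(0) = 0.
G(1): splits (0,0):0^0=0 -> mex({0}) = 1
G(2): splits (0,0):0^0=0 -> mex({0}) = 1
G(3): splits (0,0):0^0=0 -> mex({0}) = 1
G(4): splits (0,1):0^1=1 (0,0):0^0=0 -> mex({0, 1}) = 2
G(5): splits (0,2):0^1=1 (0,1):0^1=1 (0,0):0^0=0 -> mex({0, 1}) = 2
G(6) = mex({1}) = 0
G(7) = mex({0, 1, 2}) = 3
G(8) = mex({0, 1, 2}) = 3
G(9) = mex({0, 2}) = 1
G(10) = mex({0, 2, 3}) = 1
G(11) = mex({0, 3}) = 1
G(12) = mex({1, 3}) = 0
G(13) = mex({0, 1, 2, 3}) = 4
G(14) = mex({0, 1, 2}) = 3
G(15) = mex({0, 1, 2}) = 3
G(16) = mex({0, 1, 2, 4}) = 3
G(17) = mex({0, 1, 3, 4}) = 2
G(18) = mex({0, 1, 3, 4}) = 2
G(19) = mex({0, 1, 3, 5}) = 2
G(20) = mex({0, 1, 2, 3, 5}) = 4
G(21) = mex({0, 1, 2, 3, 5}) = 4
G(22) = mex({1, 2, 6}) = 0
G(23) = mex({0, 1, 2, 3, 4, 6}) = 5
G(24) = mex({0, 1, 2, 3, 4}) = 5
G(25) = mex({0, 1, 3, 4, 7}) = 2
G(26) = mex({0, 1, 3, 4, 5, 7}) = 2
G(27) = mex({0, 1, 3, 5}) = 2
G(28) = mex({0, 1, 2, 5}) = 3
G(29) = mex({0, 1, 2, 4, 5, 6}) = 3
G(30) = mex({1, 2, 4, 6}) = 0
G(31) = mex({0, 1, 2, 3, 4, 6}) = 5
G(32) = mex({1, 2, 3, 4, 7}) = 0
G(33) = mex({0, 3, 7}) = 1
G(34) = mex({0, 2, 3, 5, 7}) = 1
G(35) = mex({0, 2, 3, 5, 6}) = 1
G(36) = mex({0, 1, 2, 5, 6}) = 3
G(37) = mex({0, 1, 2, 4, 5, 6}) = 3
G(38) = mex({0, 1, 2, 4}) = 3
G(39) = mex({0, 1, 2, 3, 4, 7}) = 5
G(40) = mex({0, 1, 2, 3, 4, 5, 7}) = 6
G(41) = mex({0, 1, 2, 3, 5, 7}) = 4
G(42) = mex({0, 1, 2, 3, 5, 6, 7}) = 4
G(43) = mex({0, 2, 3, 5, 6}) = 1
G(44) = mex({1, 2, 3, 4, 5, 6}) = 0
G(45) = mex({0, 1, 2, 3, 4, 6, 7}) = 5
G(46) = mex({0, 1, 2, 3, 4, 7}) = 5
Therefore G(46) = 5.

5


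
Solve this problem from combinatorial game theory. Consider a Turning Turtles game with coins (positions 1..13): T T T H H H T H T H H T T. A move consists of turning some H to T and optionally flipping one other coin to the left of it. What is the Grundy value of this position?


Coins: T T T H H H T H T H H T T
Key fact: a single head at position k behaves exactly like a Nim heap of size k (turning it to T and optionally flipping a coin at j < k corresponds to moving the heap from k to j, or to 0), and heads combine as a disjunctive sum (two heads at the same place would cancel, matching j XOR j = 0). So the Nim-value is the XOR of the 1-indexed positions of the heads.
Face-up positions (1-indexed): [4, 5, 6, 8, 10, 11]
XOR 0 with 4: 0 XOR 4 = 4
XOR 4 with 5: 4 XOR 5 = 1
XOR 1 with 6: 1 XOR 6 = 7
XOR 7 with 8: 7 XOR 8 = 15
XOR 15 with 10: 15 XOR 10 = 5
XOR 5 with 11: 5 XOR 11 = 14
Nim-value = 14

14


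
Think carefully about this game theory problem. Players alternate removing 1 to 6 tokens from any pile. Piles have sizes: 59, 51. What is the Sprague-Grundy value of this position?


Subtraction set: {1, 2, 3, 4, 5, 6}
For this subtraction set, G(n) = n mod 7 (period = max + 1 = 7).
Pile 1 (size 59): G(59) = 59 mod 7 = 3
Pile 2 (size 51): G(51) = 51 mod 7 = 2
Total Grundy value = XOR of all: 3 XOR 2 = 1

1


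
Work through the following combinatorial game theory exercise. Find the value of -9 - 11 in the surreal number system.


x = -9, y = 11
x - y = -9 - 11 = -20

-20


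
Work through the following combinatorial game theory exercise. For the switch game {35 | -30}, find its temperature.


The game is {35 | -30}, a switch {a | b} with numbers a > b.
Cooling {a | b} by t gives {a - t | b + t}, which stops being hot when a - t = b + t, i.e. at t = (a - b)/2. So the temperature of a switch is (a - b)/2.
Temperature = (Left option - Right option) / 2
= (35 - (-30)) / 2
= 65 / 2
= 65/2

65/2


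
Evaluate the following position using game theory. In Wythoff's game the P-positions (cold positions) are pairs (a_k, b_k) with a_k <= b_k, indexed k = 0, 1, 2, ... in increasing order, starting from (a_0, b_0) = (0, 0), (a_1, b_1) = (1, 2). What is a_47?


By Wythoff's theorem, a_k = floor(k * phi) and b_k = floor(k * phi^2) = a_k + k, where phi = (1 + sqrt(5))/2 is the golden ratio.
phi = (1 + sqrt(5))/2 = 1.618034
k = 47
k * phi = 47 * 1.618034 = 76.047597
a_47 = floor(k * phi) = 76

76


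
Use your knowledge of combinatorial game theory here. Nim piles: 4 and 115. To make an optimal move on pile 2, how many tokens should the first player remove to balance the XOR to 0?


Piles: 4 and 115
Current XOR: 4 XOR 115 = 119 (non-zero, so this is an N-position).
To make the XOR zero, we need to find a move that balances the piles.
For pile 2 (size 115): target = 115 XOR 119 = 4
We reduce pile 2 from 115 to 4.
Tokens removed: 115 - 4 = 111
Verification: 4 XOR 4 = 0

111


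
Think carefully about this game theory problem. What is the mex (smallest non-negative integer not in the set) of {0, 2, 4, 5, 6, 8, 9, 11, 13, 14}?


Set = {0, 2, 4, 5, 6, 8, 9, 11, 13, 14}
0 is in the set.
1 is NOT in the set. This is the mex.
mex = 1

1


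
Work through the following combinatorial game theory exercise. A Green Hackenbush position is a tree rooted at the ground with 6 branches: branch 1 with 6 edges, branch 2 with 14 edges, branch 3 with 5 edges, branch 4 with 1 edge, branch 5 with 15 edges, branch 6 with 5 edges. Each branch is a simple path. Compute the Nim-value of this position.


The tree has 6 branches from the ground vertex.
In Green Hackenbush, the Nim-value of a simple path of length k is k.
Branch 1: length 6, Nim-value = 6
Branch 2: length 14, Nim-value = 14
Branch 3: length 5, Nim-value = 5
Branch 4: length 1, Nim-value = 1
Branch 5: length 15, Nim-value = 15
Branch 6: length 5, Nim-value = 5
Total Nim-value = XOR of all branch values:
0 XOR 6 = 6
6 XOR 14 = 8
8 XOR 5 = 13
13 XOR 1 = 12
12 XOR 15 = 3
3 XOR 5 = 6
Nim-value of the tree = 6

6


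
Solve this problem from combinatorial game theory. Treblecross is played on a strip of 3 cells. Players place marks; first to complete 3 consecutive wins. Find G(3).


Treblecross: place X on empty cells; 3-in-a-row wins.
Playing within two cells of an existing X lets the opponent win at once, so sensible play treats the cells i-2..i+2 around each X as dead. The player left with no safe cell loses, so this is a normal-play take-away game on strips of safe cells.
Placing X at cell i (0-indexed) of a strip of k safe cells leaves independent strips of sizes max(0, i-2) and max(0, k-i-3). Hence G(k) = mex{ G(max(0,i-2)) XOR G(max(0,k-i-3)) : 0 <= i < k }, with G(0) = 0.
G(1): splits (0,0):0^0=0 -> mex({0}) = 1
G(2): splits (0,0):0^0=0 -> mex({0}) = 1
G(3): splits (0,0):0^0=0 -> mex({0}) = 1
Therefore G(3) = 1.

1


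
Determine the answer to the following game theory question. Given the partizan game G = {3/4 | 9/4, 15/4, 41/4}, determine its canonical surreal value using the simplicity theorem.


Left options: {3/4}, max = 3/4
Right options: {9/4, 15/4, 41/4}, min = 9/4
All options are numbers and max(Left) < min(Right), so by the simplicity theorem the value is the simplest (earliest-born) number strictly between 3/4 and 9/4.
Integers 1 through 2 all lie strictly between 3/4 and 9/4.
Among integers, the simplest (lowest birthday = smallest |n|; 0 is born on day 0, +-n on day n) is 1.
No non-integer in the interval can be simpler: if x is a non-integer in the interval, then floor(x) or ceil(x) also lies in the interval (the interval contains an integer), and both are proper prefixes of x's sign expansion, i.e. born earlier. So the game value is 1.
Game value = 1

1
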